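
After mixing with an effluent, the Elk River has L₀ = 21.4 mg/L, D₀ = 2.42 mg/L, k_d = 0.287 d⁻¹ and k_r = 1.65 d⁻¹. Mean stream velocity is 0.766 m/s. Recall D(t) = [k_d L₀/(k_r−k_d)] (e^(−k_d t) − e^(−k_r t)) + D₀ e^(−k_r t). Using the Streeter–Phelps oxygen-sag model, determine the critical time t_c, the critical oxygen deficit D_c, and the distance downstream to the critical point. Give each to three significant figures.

t_c ≈ 0.718 d; D_c ≈ 3.03 mg/L; x_c ≈ 47.5 km

At the critical point dD/dt = 0, so k_d L₀ e^(−k_d t) = k_r D. Substituting D(t) from the Streeter–Phelps equation and solving for t gives
t_c = ln[(k_r/k_d)(1 − D₀(k_r−k_d)/(k_d L₀))] / (k_r−k_d).
Here k_r−k_d = 1.363 d⁻¹ and 1 − D₀(k_r−k_d)/(k_d L₀) = 1 − 2.42×1.363/(0.287×21.4) = 0.4629, so
t_c = ln(5.749 × 0.4629) / 1.363 = 0.9789 / 1.363 = 0.7182 d.
L(t_c) = L₀ e^(−k_d t_c) = 21.4 × 0.8137 = 17.41 mg/L, and at the critical point k_r D_c = k_d L, so D_c = (0.287/1.65) × 17.41 = 3.029 mg/L.
x_c = v t_c = 0.766 m/s × 0.7182 d × 86400 s/d = 47530 m ≈ 47.5 km.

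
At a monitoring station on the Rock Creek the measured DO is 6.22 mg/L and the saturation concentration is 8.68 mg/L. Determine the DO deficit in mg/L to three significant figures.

D = C_s − C = 8.68 − 6.22 = 2.46 mg/L.

D ≈ 2.46 mg/L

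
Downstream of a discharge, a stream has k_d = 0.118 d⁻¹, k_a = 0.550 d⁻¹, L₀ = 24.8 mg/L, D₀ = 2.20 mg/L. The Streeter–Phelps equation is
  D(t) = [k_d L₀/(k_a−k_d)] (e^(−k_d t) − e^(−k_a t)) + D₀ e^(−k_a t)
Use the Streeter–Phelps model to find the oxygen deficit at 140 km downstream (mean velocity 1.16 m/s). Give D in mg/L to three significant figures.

Travel time t = x/v = 140 km / (1.16 m/s) = 140000 m / 1.16 m/s = 120700 s = 1.397 d.
k_d L₀/(k_a−k_d) = 0.118×24.8/(0.550−0.118) = 2.926/0.4320 = 6.774 mg/L.
e^(−k_d t) = e^(−0.118×1.397) = 0.8480; e^(−k_a t) = e^(−0.550×1.397) = 0.4638.
D = 6.774 × (0.8480 − 0.4638) + 2.20 × 0.4638 = 2.603 + 1.020 = 3.623 mg/L.

D ≈ 3.62 mg/L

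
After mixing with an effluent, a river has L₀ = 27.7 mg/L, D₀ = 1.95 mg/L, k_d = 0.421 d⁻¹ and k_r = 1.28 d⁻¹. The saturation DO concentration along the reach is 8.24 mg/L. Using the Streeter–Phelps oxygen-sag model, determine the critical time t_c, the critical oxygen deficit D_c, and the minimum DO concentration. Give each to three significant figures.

With k_r/k_d = 3.040 and 1 − D₀(k_r−k_d)/(k_d L₀) = 0.8564,
t_c = ln(3.040 × 0.8564) / (1.28 − 0.421) = ln(2.604) / 0.8590 = 0.9569/0.8590 = 1.114 d.
L(t_c) = L₀ e^(−k_d t_c) = 27.7 × 0.6256 = 17.33 mg/L, and at the critical point k_r D_c = k_d L, so D_c = (0.421/1.28) × 17.33 = 5.700 mg/L.
Minimum DO = C_s − D_c = 8.24 − 5.700 = 2.540 mg/L.

t_c ≈ 1.11 d; D_c ≈ 5.70 mg/L; min DO ≈ 2.54 mg/L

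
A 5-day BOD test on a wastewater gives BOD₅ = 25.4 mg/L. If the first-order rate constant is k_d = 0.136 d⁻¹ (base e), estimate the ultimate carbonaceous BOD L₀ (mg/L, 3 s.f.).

BOD₅ = L₀(1 − e^(−5k_d)) ⇒ L₀ = BOD₅ / (1 − e^(−5×0.136))
= 25.4 / (1 − 0.5066) = 25.4 / 0.4934 = 51.48 mg/L.

L₀ ≈ 51.5 mg/L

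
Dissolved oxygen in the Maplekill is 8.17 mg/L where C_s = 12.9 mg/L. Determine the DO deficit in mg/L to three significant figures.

D = C_s − C = 12.9 − 8.17 = 4.73 mg/L.

D ≈ 4.73 mg/L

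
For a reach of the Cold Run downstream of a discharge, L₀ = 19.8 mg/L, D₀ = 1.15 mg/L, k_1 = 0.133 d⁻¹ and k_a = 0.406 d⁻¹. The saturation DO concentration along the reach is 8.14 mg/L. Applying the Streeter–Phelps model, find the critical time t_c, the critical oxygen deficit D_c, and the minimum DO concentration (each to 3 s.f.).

t_c ≈ 3.62 d; D_c ≈ 4.01 mg/L; min DO ≈ 4.13 mg/L

At the critical point dD/dt = 0, so k_1 L₀ e^(−k_1 t) = k_a D. Substituting D(t) from the Streeter–Phelps equation and solving for t gives
t_c = ln[(k_a/k_1)(1 − D₀(k_a−k_1)/(k_1 L₀))] / (k_a−k_1).
Here k_a−k_1 = 0.2730 d⁻¹ and 1 − D₀(k_a−k_1)/(k_1 L₀) = 1 − 1.15×0.2730/(0.133×19.8) = 0.8808, so
t_c = ln(3.053 × 0.8808) / 0.2730 = 0.9891 / 0.2730 = 3.623 d.
L(t_c) = L₀ e^(−k_1 t_c) = 19.8 × 0.6176 = 12.23 mg/L, and at the critical point k_a D_c = k_1 L, so D_c = (0.133/0.406) × 12.23 = 4.006 mg/L.
Minimum DO = C_s − D_c = 8.14 − 4.006 = 4.134 mg/L.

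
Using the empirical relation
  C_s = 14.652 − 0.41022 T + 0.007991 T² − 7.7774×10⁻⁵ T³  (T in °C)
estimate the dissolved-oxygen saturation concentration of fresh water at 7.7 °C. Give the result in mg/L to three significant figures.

C_s ≈ 11.9 mg/L

C_s = 14.652 − 0.41022×7.7 + 0.007991×7.7² − 7.7774×10⁻⁵×7.7³ = 11.93 mg/L.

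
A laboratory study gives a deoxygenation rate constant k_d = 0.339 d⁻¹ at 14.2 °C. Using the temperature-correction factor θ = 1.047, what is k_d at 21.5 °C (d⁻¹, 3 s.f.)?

k_d(T₂) = k_d(T₁) · θ^(T₂−T₁) = 0.339 × 1.047^(21.5−14.2)
= 0.339 × 1.047^7.30 = 0.339 × 1.398 = 0.4740 d⁻¹.

k_d ≈ 0.474 d⁻¹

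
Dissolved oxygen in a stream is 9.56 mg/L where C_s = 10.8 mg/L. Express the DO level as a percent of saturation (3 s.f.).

88.5 % saturation

% saturation = C/C_s × 100 = 9.56/10.8 × 100 = 88.5 %.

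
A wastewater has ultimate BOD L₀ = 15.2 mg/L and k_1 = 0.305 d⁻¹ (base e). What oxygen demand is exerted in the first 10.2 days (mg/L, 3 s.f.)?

y ≈ 14.5 mg/L

y_t = L₀(1 − e^(−k_1 t)) = 15.2 × (1 − e^(−0.305×10.2))
= 15.2 × (1 − 0.04456) = 15.2 × 0.9554 = 14.52 mg/L.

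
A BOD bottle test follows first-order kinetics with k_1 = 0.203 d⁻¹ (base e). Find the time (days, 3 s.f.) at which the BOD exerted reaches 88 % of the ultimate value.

t ≈ 10.4 d

y/L₀ = 1 − e^(−k_1 t) = 0.88 ⇒ e^(−k_1 t) = 0.120
t = −ln(0.120) / 0.203 = 2.120 / 0.203 = 10.44 d.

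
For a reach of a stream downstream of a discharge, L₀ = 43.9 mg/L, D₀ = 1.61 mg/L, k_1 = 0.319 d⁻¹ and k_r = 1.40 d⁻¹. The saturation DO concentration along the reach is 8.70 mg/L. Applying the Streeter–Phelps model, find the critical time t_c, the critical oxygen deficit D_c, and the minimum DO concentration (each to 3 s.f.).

t_c ≈ 1.25 d; D_c ≈ 6.72 mg/L; min DO ≈ 1.98 mg/L

At the critical point dD/dt = 0, so k_1 L₀ e^(−k_1 t) = k_r D. Substituting D(t) from the Streeter–Phelps equation and solving for t gives
t_c = ln[(k_r/k_1)(1 − D₀(k_r−k_1)/(k_1 L₀))] / (k_r−k_1).
Here k_r−k_1 = 1.081 d⁻¹ and 1 − D₀(k_r−k_1)/(k_1 L₀) = 1 − 1.61×1.081/(0.319×43.9) = 0.8757, so
t_c = ln(4.389 × 0.8757) / 1.081 = 1.346 / 1.081 = 1.245 d.
D_c = (k_1/k_r) L₀ e^(−k_1 t_c) = (0.319/1.40) × 43.9 × e^(−0.319×1.245) = 0.2279 × 43.9 × 0.6721 = 6.723 mg/L.
Minimum DO = C_s − D_c = 8.70 − 6.723 = 1.977 mg/L.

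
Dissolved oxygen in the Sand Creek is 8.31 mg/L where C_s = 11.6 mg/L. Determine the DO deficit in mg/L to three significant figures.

D ≈ 3.29 mg/L

D = C_s − C = 11.6 − 8.31 = 3.29 mg/L.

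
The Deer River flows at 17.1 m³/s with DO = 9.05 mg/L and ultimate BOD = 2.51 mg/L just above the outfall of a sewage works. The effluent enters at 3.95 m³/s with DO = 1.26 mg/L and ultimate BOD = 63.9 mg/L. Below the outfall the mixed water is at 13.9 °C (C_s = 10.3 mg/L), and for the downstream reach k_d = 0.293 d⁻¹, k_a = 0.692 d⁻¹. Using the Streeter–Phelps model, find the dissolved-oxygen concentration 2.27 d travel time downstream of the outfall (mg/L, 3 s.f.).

DO ≈ 6.58 mg/L

Mixed DO = (17.1×9.05 + 3.95×1.26)/(17.1+3.95) = 159.7/21.05 = 7.588 mg/L.
Mixed L₀ = (17.1×2.51 + 3.95×63.9)/(21.05) = 295.3/21.05 = 14.03 mg/L.
Initial deficit D₀ = C_s − DO₀ = 10.3 − 7.588 = 2.712 mg/L.
D(2.27) = [0.293×14.03/(0.692−0.293)](e^(−0.293×2.27) − e^(−0.692×2.27)) + 2.712 e^(−0.692×2.27)
= 10.30 × (0.5142 − 0.2079) + 2.712 × 0.2079 = 3.720 mg/L.
DO = 10.3 − 3.720 = 6.580 mg/L.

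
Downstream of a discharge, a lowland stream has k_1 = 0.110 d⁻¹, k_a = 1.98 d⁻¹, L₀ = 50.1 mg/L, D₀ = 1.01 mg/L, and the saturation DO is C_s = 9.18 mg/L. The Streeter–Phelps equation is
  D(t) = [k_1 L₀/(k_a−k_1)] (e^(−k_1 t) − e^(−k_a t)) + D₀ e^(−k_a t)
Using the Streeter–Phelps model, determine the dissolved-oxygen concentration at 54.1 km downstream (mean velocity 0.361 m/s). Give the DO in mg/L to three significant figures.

DO ≈ 6.81 mg/L

Travel time t = x/v = 54.1 km / (0.361 m/s) = 54100 m / 0.361 m/s = 149900 s = 1.735 d.
k_1 L₀/(k_a−k_1) = 0.110×50.1/(1.98−0.110) = 5.511/1.870 = 2.947 mg/L.
e^(−k_1 t) = e^(−0.110×1.735) = 0.8263; e^(−k_a t) = e^(−1.98×1.735) = 0.03225.
D = 2.947 × (0.8263 − 0.03225) + 1.01 × 0.03225 = 2.340 + 0.03257 = 2.373 mg/L.
DO = C_s − D = 9.18 − 2.373 = 6.807 mg/L.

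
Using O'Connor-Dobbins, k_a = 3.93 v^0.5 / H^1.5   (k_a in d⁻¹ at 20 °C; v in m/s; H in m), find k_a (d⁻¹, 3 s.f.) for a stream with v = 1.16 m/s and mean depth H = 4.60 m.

k_a ≈ 0.429 d⁻¹

k_a = 3.93 × 1.16^0.5 / 4.60^1.5 = 3.93 × 1.077 / 9.866 = 0.4290 d⁻¹.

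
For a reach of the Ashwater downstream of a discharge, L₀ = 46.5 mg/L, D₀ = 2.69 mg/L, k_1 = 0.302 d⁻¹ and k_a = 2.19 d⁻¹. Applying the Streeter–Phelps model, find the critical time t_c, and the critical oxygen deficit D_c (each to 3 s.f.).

t_c = [1/(k_a−k_1)] ln[(k_a/k_1)(1 − D₀(k_a−k_1)/(k_1 L₀))]
= [1/(2.19−0.302)] ln[(2.19/0.302)(1 − 2.69×1.888/(0.302×46.5))]
= (1/1.888) ln[7.252 × 0.6383] = 0.5297 × ln(4.629) = 0.5297 × 1.532 = 0.8116 d.
L(t_c) = L₀ e^(−k_1 t_c) = 46.5 × 0.7826 = 36.39 mg/L, and at the critical point k_a D_c = k_1 L, so D_c = (0.302/2.19) × 36.39 = 5.018 mg/L.

t_c ≈ 0.812 d; D_c ≈ 5.02 mg/L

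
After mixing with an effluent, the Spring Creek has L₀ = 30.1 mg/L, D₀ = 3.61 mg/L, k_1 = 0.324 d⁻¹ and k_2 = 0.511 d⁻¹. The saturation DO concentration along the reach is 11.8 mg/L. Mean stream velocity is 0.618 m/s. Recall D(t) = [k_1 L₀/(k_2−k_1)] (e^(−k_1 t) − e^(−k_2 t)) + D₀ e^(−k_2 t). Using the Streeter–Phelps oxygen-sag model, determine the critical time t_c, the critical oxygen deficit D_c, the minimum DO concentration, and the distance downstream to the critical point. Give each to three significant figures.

t_c ≈ 2.05 d; D_c ≈ 9.81 mg/L; min DO ≈ 1.99 mg/L; x_c ≈ 110 km

With k_2/k_1 = 1.577 and 1 − D₀(k_2−k_1)/(k_1 L₀) = 0.9308,
t_c = ln(1.577 × 0.9308) / (0.511 − 0.324) = ln(1.468) / 0.1870 = 0.3839/0.1870 = 2.053 d.
L(t_c) = L₀ e^(−k_1 t_c) = 30.1 × 0.5142 = 15.48 mg/L, and at the critical point k_2 D_c = k_1 L, so D_c = (0.324/0.511) × 15.48 = 9.813 mg/L.
Minimum DO = C_s − D_c = 11.8 − 9.813 = 1.987 mg/L.
x_c = v t_c = 0.618 m/s × 2.053 d × 86400 s/d = 109600 m ≈ 110 km.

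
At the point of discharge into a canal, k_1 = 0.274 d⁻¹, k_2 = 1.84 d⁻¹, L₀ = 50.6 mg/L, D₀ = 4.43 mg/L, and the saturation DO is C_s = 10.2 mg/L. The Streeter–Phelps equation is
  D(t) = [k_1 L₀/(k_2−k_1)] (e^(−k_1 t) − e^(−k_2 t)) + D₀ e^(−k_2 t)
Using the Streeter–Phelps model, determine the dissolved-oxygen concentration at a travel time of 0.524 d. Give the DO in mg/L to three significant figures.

DO ≈ 4.22 mg/L

k_1 L₀/(k_2−k_1) = 0.274×50.6/(1.84−0.274) = 13.86/1.566 = 8.853 mg/L.
e^(−k_1 t) = e^(−0.274×0.5240) = 0.8663; e^(−k_2 t) = e^(−1.84×0.5240) = 0.3813.
D = 8.853 × (0.8663 − 0.3813) + 4.43 × 0.3813 = 4.293 + 1.689 = 5.983 mg/L.
DO = C_s − D = 10.2 − 5.983 = 4.217 mg/L.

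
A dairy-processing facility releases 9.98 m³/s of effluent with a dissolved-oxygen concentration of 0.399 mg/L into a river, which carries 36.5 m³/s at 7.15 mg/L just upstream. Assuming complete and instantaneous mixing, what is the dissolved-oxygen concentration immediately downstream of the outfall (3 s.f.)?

5.70 mg/L

Flow-weighted mixing: C = (Q_r C_r + Q_w C_w)/(Q_r + Q_w)
= (36.5×7.15 + 9.98×0.399)/(36.5 + 9.98) = 265.0/46.48 = 5.700 mg/L.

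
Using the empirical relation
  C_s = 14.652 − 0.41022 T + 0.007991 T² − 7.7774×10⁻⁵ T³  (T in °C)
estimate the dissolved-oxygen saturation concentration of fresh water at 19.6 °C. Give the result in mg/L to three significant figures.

C_s ≈ 9.10 mg/L

C_s = 14.652 − 0.41022×19.6 + 0.007991×19.6² − 7.7774×10⁻⁵×19.6³ = 9.096 mg/L.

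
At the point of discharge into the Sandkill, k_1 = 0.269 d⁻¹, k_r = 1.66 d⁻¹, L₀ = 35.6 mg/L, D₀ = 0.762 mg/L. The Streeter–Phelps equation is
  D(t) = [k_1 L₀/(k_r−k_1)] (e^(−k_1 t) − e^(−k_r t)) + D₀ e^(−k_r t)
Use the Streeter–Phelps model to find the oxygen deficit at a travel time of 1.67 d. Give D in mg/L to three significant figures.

D ≈ 4.01 mg/L

k_1 L₀/(k_r−k_1) = 0.269×35.6/(1.66−0.269) = 9.576/1.391 = 6.885 mg/L.
e^(−k_1 t) = e^(−0.269×1.670) = 0.6381; e^(−k_r t) = e^(−1.66×1.670) = 0.06252.
D = 6.885 × (0.6381 − 0.06252) + 0.762 × 0.06252 = 3.963 + 0.04764 = 4.010 mg/L.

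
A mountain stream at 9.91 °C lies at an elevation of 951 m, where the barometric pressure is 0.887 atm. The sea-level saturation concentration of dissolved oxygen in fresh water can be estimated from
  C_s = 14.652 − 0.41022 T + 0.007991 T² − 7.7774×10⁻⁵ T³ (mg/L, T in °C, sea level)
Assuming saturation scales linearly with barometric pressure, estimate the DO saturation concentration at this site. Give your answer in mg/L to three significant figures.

C_s ≈ 10.0 mg/L

At sea level: C_s = 14.652 − 0.41022×9.91 + 0.007991×9.91² − 7.7774×10⁻⁵×9.91³ = 11.30 mg/L.
Pressure correction: C_s' = 11.30 × 0.887 = 10.02 mg/L.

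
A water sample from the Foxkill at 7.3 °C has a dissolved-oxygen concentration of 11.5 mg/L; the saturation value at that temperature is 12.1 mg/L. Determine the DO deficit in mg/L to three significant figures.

D ≈ 0.600 mg/L

D = C_s − C = 12.1 − 11.5 = 0.600 mg/L.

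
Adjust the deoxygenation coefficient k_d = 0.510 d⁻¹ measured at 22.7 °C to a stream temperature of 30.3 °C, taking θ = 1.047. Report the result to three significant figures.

k_d(T₂) = k_d(T₁) · θ^(T₂−T₁) = 0.510 × 1.047^(30.3−22.7)
= 0.510 × 1.047^7.60 = 0.510 × 1.418 = 0.7230 d⁻¹.

k_d ≈ 0.723 d⁻¹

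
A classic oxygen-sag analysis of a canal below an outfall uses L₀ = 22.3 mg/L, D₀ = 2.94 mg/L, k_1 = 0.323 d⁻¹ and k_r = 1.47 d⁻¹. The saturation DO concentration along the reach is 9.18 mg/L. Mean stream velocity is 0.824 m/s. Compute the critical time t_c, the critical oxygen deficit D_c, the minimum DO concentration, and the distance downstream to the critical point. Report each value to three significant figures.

At the critical point dD/dt = 0, so k_1 L₀ e^(−k_1 t) = k_r D. Substituting D(t) from the Streeter–Phelps equation and solving for t gives
t_c = ln[(k_r/k_1)(1 − D₀(k_r−k_1)/(k_1 L₀))] / (k_r−k_1).
Here k_r−k_1 = 1.147 d⁻¹ and 1 − D₀(k_r−k_1)/(k_1 L₀) = 1 − 2.94×1.147/(0.323×22.3) = 0.5318, so
t_c = ln(4.551 × 0.5318) / 1.147 = 0.8839 / 1.147 = 0.7706 d.
D_c = (k_1/k_r) L₀ e^(−k_1 t_c) = (0.323/1.47) × 22.3 × e^(−0.323×0.7706) = 0.2197 × 22.3 × 0.7796 = 3.820 mg/L.
Minimum DO = C_s − D_c = 9.18 − 3.820 = 5.360 mg/L.
x_c = v t_c = 0.824 m/s × 0.7706 d × 86400 s/d = 54870 m ≈ 54.9 km.

t_c ≈ 0.771 d; D_c ≈ 3.82 mg/L; min DO ≈ 5.36 mg/L; x_c ≈ 54.9 km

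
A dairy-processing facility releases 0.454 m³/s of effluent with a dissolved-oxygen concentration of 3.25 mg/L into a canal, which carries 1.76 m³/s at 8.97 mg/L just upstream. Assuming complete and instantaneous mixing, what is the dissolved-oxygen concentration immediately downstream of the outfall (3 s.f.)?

7.80 mg/L

Flow-weighted mixing: C = (Q_r C_r + Q_w C_w)/(Q_r + Q_w)
= (1.76×8.97 + 0.454×3.25)/(1.76 + 0.454) = 17.26/2.214 = 7.797 mg/L.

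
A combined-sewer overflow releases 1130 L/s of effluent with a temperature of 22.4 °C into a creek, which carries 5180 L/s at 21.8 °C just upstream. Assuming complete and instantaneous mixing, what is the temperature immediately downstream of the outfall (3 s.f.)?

Flow-weighted mixing: C = (Q_r C_r + Q_w C_w)/(Q_r + Q_w)
= (5180×21.8 + 1130×22.4)/(5180 + 1130) = 138200/6310 = 21.91 °C.

21.9 °C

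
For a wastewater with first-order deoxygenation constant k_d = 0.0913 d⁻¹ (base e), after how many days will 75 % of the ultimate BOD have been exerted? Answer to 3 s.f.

y/L₀ = 1 − e^(−k_d t) = 0.75 ⇒ e^(−k_d t) = 0.250
t = −ln(0.250) / 0.0913 = 1.386 / 0.0913 = 15.18 d.

t ≈ 15.2 d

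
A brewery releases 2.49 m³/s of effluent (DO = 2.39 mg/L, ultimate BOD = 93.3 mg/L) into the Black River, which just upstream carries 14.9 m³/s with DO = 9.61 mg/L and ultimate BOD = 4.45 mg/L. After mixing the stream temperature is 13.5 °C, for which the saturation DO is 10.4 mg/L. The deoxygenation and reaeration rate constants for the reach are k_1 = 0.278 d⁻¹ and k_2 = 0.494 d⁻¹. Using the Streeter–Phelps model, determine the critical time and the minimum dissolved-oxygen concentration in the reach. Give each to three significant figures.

t_c ≈ 2.26 d; minimum DO ≈ 5.25 mg/L

Mixed DO = (14.9×9.61 + 2.49×2.39)/(14.9+2.49) = 149.1/17.39 = 8.576 mg/L.
Mixed L₀ = (14.9×4.45 + 2.49×93.3)/(17.39) = 298.6/17.39 = 17.17 mg/L.
Initial deficit D₀ = C_s − DO₀ = 10.4 − 8.576 = 1.824 mg/L.
t_c = (1/0.2160) ln[(0.494/0.278)(1 − 1.824×0.2160/(0.278×17.17))] = 4.630 × ln(1.630) = 2.263 d.
D_c = (0.278/0.494) × 17.17 × e^(−0.278×2.263) = 0.5628 × 17.17 × 0.5331 = 5.151 mg/L.
Minimum DO = 10.4 − 5.151 = 5.249 mg/L.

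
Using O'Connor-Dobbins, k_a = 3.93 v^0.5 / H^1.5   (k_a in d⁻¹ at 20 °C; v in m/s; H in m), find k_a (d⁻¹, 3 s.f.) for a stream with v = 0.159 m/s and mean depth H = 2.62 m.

k_a ≈ 0.370 d⁻¹

k_a = 3.93 × 0.159^0.5 / 2.62^1.5 = 3.93 × 0.3987 / 4.241 = 0.3695 d⁻¹.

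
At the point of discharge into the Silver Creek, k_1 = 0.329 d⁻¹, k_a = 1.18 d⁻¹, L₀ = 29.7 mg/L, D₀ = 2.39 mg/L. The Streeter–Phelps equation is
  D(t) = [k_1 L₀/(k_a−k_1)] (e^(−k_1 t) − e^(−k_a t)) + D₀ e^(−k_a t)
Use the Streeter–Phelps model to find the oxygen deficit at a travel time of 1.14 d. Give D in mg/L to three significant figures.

k_1 L₀/(k_a−k_1) = 0.329×29.7/(1.18−0.329) = 9.771/0.8510 = 11.48 mg/L.
e^(−k_1 t) = e^(−0.329×1.140) = 0.6872; e^(−k_a t) = e^(−1.18×1.140) = 0.2605.
D = 11.48 × (0.6872 − 0.2605) + 2.39 × 0.2605 = 4.900 + 0.6226 = 5.523 mg/L.

D ≈ 5.52 mg/L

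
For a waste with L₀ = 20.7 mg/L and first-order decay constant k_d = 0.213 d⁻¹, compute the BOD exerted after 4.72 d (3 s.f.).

y ≈ 13.1 mg/L

y_t = L₀(1 − e^(−k_d t)) = 20.7 × (1 − e^(−0.213×4.72))
= 20.7 × (1 − 0.3659) = 20.7 × 0.6341 = 13.13 mg/L.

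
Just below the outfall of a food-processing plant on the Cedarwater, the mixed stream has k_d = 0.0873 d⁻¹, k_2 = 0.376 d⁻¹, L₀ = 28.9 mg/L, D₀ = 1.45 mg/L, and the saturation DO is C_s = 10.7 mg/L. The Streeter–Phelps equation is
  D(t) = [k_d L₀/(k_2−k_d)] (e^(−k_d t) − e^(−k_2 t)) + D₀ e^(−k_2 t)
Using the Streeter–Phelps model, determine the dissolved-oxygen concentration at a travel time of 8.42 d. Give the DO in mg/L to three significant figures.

k_d L₀/(k_2−k_d) = 0.0873×28.9/(0.376−0.0873) = 2.523/0.2887 = 8.739 mg/L.
e^(−k_d t) = e^(−0.0873×8.420) = 0.4795; e^(−k_2 t) = e^(−0.376×8.420) = 0.04218.
D = 8.739 × (0.4795 − 0.04218) + 1.45 × 0.04218 = 3.822 + 0.06115 = 3.883 mg/L.
DO = C_s − D = 10.7 − 3.883 = 6.817 mg/L.

DO ≈ 6.82 mg/L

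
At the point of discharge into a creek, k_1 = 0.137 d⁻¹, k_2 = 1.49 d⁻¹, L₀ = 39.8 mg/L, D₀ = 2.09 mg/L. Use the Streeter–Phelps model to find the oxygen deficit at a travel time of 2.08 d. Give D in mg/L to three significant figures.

k_1 L₀/(k_2−k_1) = 0.137×39.8/(1.49−0.137) = 5.453/1.353 = 4.030 mg/L.
e^(−k_1 t) = e^(−0.137×2.080) = 0.7520; e^(−k_2 t) = e^(−1.49×2.080) = 0.04509.
D = 4.030 × (0.7520 − 0.04509) + 2.09 × 0.04509 = 2.849 + 0.09423 = 2.943 mg/L.

D ≈ 2.94 mg/L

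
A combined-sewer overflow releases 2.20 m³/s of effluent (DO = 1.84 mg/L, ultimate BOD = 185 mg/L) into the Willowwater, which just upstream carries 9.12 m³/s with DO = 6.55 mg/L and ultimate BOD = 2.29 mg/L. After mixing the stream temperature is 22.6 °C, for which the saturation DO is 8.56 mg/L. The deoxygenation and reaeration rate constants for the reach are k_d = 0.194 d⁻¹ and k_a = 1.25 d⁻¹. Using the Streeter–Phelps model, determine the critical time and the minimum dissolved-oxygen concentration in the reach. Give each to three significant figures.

Mixed DO = (9.12×6.55 + 2.20×1.84)/(9.12+2.20) = 63.78/11.32 = 5.635 mg/L.
Mixed L₀ = (9.12×2.29 + 2.20×185)/(11.32) = 427.9/11.32 = 37.80 mg/L.
Initial deficit D₀ = C_s − DO₀ = 8.56 − 5.635 = 2.925 mg/L.
t_c = (1/1.056) ln[(1.25/0.194)(1 − 2.925×1.056/(0.194×37.80))] = 0.9470 × ln(3.729) = 1.246 d.
D_c = (0.194/1.25) × 37.80 × e^(−0.194×1.246) = 0.1552 × 37.80 × 0.7852 = 4.606 mg/L.
Minimum DO = 8.56 − 4.606 = 3.954 mg/L.

t_c ≈ 1.25 d; minimum DO ≈ 3.95 mg/L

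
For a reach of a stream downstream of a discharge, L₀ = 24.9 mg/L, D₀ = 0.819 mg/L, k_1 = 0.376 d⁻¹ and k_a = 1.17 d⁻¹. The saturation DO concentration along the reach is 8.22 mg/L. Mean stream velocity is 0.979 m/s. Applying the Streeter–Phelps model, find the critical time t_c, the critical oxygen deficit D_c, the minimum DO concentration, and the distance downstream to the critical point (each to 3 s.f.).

At the critical point dD/dt = 0, so k_1 L₀ e^(−k_1 t) = k_a D. Substituting D(t) from the Streeter–Phelps equation and solving for t gives
t_c = ln[(k_a/k_1)(1 − D₀(k_a−k_1)/(k_1 L₀))] / (k_a−k_1).
Here k_a−k_1 = 0.7940 d⁻¹ and 1 − D₀(k_a−k_1)/(k_1 L₀) = 1 − 0.819×0.7940/(0.376×24.9) = 0.9305, so
t_c = ln(3.112 × 0.9305) / 0.7940 = 1.063 / 0.7940 = 1.339 d.
L(t_c) = L₀ e^(−k_1 t_c) = 24.9 × 0.6044 = 15.05 mg/L, and at the critical point k_a D_c = k_1 L, so D_c = (0.376/1.17) × 15.05 = 4.837 mg/L.
Minimum DO = C_s − D_c = 8.22 − 4.837 = 3.383 mg/L.
x_c = v t_c = 0.979 m/s × 1.339 d × 86400 s/d = 113300 m ≈ 113 km.

t_c ≈ 1.34 d; D_c ≈ 4.84 mg/L; min DO ≈ 3.38 mg/L; x_c ≈ 113 km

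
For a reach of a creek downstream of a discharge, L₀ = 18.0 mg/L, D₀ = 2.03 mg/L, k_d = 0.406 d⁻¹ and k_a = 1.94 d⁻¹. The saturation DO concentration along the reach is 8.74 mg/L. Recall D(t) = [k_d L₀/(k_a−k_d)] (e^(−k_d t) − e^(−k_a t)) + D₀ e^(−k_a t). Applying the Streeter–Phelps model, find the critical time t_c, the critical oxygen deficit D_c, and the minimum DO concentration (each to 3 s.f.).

t_c = [1/(k_a−k_d)] ln[(k_a/k_d)(1 − D₀(k_a−k_d)/(k_d L₀))]
= [1/(1.94−0.406)] ln[(1.94/0.406)(1 − 2.03×1.534/(0.406×18.0))]
= (1/1.534) ln[4.778 × 0.5739] = 0.6519 × ln(2.742) = 0.6519 × 1.009 = 0.6576 d.
D_c = (k_d/k_a) L₀ e^(−k_d t_c) = (0.406/1.94) × 18.0 × e^(−0.406×0.6576) = 0.2093 × 18.0 × 0.7657 = 2.884 mg/L.
Minimum DO = C_s − D_c = 8.74 − 2.884 = 5.856 mg/L.

t_c ≈ 0.658 d; D_c ≈ 2.88 mg/L; min DO ≈ 5.86 mg/L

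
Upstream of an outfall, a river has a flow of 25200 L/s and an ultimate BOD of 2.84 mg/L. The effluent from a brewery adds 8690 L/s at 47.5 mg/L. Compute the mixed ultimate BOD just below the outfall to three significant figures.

14.3 mg/L

Flow-weighted mixing: C = (Q_r C_r + Q_w C_w)/(Q_r + Q_w)
= (25200×2.84 + 8690×47.5)/(25200 + 8690) = 484300/33890 = 14.29 mg/L.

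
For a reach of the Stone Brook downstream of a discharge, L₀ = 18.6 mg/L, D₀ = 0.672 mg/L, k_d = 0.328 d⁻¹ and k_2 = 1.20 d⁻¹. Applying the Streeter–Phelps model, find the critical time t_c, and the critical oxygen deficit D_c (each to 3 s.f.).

t_c = [1/(k_2−k_d)] ln[(k_2/k_d)(1 − D₀(k_2−k_d)/(k_d L₀))]
= [1/(1.20−0.328)] ln[(1.20/0.328)(1 − 0.672×0.8720/(0.328×18.6))]
= (1/0.8720) ln[3.659 × 0.9039] = 1.147 × ln(3.307) = 1.147 × 1.196 = 1.372 d.
D_c = (k_d/k_2) L₀ e^(−k_d t_c) = (0.328/1.20) × 18.6 × e^(−0.328×1.372) = 0.2733 × 18.6 × 0.6377 = 3.242 mg/L.

t_c ≈ 1.37 d; D_c ≈ 3.24 mg/L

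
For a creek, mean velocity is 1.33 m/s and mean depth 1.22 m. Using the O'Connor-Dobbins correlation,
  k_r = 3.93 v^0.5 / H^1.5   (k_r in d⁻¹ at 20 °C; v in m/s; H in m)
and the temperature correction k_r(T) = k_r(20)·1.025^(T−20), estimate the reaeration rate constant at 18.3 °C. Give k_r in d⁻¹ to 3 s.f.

k_r ≈ 3.23 d⁻¹

k_r(20) = 3.93 × 1.33^0.5 / 1.22^1.5 = 3.93 × 1.153 / 1.348 = 3.363 d⁻¹.
k_r(18.3) = 3.363 × 1.025^(18.3−20) = 3.363 × 0.9589 = 3.225 d⁻¹.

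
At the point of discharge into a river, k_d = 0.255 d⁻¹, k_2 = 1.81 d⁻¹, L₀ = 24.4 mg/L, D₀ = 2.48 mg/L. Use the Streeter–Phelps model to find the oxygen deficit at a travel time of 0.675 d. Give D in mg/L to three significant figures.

D ≈ 2.92 mg/L

k_d L₀/(k_2−k_d) = 0.255×24.4/(1.81−0.255) = 6.222/1.555 = 4.001 mg/L.
e^(−k_d t) = e^(−0.255×0.6750) = 0.8419; e^(−k_2 t) = e^(−1.81×0.6750) = 0.2947.
D = 4.001 × (0.8419 − 0.2947) + 2.48 × 0.2947 = 2.189 + 0.7309 = 2.920 mg/L.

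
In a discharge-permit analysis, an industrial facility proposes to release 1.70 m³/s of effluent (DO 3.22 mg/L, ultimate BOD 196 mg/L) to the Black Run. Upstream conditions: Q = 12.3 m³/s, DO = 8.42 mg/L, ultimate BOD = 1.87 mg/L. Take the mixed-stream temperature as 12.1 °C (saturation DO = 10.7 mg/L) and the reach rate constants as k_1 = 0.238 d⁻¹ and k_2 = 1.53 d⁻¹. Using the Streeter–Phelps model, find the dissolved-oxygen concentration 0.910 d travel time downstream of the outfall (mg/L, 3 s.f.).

DO ≈ 7.37 mg/L

Mixed DO = (12.3×8.42 + 1.70×3.22)/(12.3+1.70) = 109.0/14.00 = 7.789 mg/L.
Mixed L₀ = (12.3×1.87 + 1.70×196)/(14.00) = 356.2/14.00 = 25.44 mg/L.
Initial deficit D₀ = C_s − DO₀ = 10.7 − 7.789 = 2.911 mg/L.
D(0.910) = [0.238×25.44/(1.53−0.238)](e^(−0.238×0.910) − e^(−1.53×0.910)) + 2.911 e^(−1.53×0.910)
= 4.687 × (0.8053 − 0.2485) + 2.911 × 0.2485 = 3.333 mg/L.
DO = 10.7 − 3.333 = 7.367 mg/L.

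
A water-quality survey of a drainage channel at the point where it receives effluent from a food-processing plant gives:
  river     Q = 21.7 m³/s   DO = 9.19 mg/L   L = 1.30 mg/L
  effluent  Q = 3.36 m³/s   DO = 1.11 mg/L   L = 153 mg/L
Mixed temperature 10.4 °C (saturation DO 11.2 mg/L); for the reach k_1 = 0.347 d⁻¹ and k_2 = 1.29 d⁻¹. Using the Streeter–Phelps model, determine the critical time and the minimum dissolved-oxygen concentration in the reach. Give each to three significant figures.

t_c ≈ 0.871 d; minimum DO ≈ 6.90 mg/L

Mixed DO = (21.7×9.19 + 3.36×1.11)/(21.7+3.36) = 203.2/25.06 = 8.107 mg/L.
Mixed L₀ = (21.7×1.30 + 3.36×153)/(25.06) = 542.3/25.06 = 21.64 mg/L.
Initial deficit D₀ = C_s − DO₀ = 11.2 − 8.107 = 3.093 mg/L.
t_c = (1/0.9430) ln[(1.29/0.347)(1 − 3.093×0.9430/(0.347×21.64))] = 1.060 × ln(2.273) = 0.8709 d.
D_c = (0.347/1.29) × 21.64 × e^(−0.347×0.8709) = 0.2690 × 21.64 × 0.7392 = 4.303 mg/L.
Minimum DO = 11.2 − 4.303 = 6.897 mg/L.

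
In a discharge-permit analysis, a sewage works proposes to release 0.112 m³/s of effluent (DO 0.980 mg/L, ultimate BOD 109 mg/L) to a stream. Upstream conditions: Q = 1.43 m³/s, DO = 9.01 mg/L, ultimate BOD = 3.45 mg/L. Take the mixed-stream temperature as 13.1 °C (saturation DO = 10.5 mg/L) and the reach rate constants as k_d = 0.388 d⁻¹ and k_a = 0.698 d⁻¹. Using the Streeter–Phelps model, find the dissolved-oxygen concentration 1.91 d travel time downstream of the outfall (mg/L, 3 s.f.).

DO ≈ 6.99 mg/L

Mixed DO = (1.43×9.01 + 0.112×0.980)/(1.43+0.112) = 12.99/1.542 = 8.427 mg/L.
Mixed L₀ = (1.43×3.45 + 0.112×109)/(1.542) = 17.14/1.542 = 11.12 mg/L.
Initial deficit D₀ = C_s − DO₀ = 10.5 − 8.427 = 2.073 mg/L.
D(1.91) = [0.388×11.12/(0.698−0.388)](e^(−0.388×1.91) − e^(−0.698×1.91)) + 2.073 e^(−0.698×1.91)
= 13.91 × (0.4766 − 0.2636) + 2.073 × 0.2636 = 3.510 mg/L.
DO = 10.5 − 3.510 = 6.990 mg/L.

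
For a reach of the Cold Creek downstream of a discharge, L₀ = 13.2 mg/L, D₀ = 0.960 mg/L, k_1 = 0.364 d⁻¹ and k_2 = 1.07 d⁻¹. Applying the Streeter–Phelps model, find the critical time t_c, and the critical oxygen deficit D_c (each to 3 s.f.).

t_c ≈ 1.31 d; D_c ≈ 2.79 mg/L

With k_2/k_1 = 2.940 and 1 − D₀(k_2−k_1)/(k_1 L₀) = 0.8589,
t_c = ln(2.940 × 0.8589) / (1.07 − 0.364) = ln(2.525) / 0.7060 = 0.9262/0.7060 = 1.312 d.
D_c = (k_1/k_2) L₀ e^(−k_1 t_c) = (0.364/1.07) × 13.2 × e^(−0.364×1.312) = 0.3402 × 13.2 × 0.6203 = 2.785 mg/L.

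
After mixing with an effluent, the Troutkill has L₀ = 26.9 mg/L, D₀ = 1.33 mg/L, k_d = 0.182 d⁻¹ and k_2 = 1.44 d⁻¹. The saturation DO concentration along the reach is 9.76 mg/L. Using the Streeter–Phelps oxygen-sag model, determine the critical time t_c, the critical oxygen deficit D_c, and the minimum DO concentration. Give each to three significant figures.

t_c ≈ 1.31 d; D_c ≈ 2.68 mg/L; min DO ≈ 7.08 mg/L

t_c = [1/(k_2−k_d)] ln[(k_2/k_d)(1 − D₀(k_2−k_d)/(k_d L₀))]
= [1/(1.44−0.182)] ln[(1.44/0.182)(1 − 1.33×1.258/(0.182×26.9))]
= (1/1.258) ln[7.912 × 0.6582] = 0.7949 × ln(5.208) = 0.7949 × 1.650 = 1.312 d.
D_c = (k_d/k_2) L₀ e^(−k_d t_c) = (0.182/1.44) × 26.9 × e^(−0.182×1.312) = 0.1264 × 26.9 × 0.7876 = 2.678 mg/L.
Minimum DO = C_s − D_c = 9.76 − 2.678 = 7.082 mg/L.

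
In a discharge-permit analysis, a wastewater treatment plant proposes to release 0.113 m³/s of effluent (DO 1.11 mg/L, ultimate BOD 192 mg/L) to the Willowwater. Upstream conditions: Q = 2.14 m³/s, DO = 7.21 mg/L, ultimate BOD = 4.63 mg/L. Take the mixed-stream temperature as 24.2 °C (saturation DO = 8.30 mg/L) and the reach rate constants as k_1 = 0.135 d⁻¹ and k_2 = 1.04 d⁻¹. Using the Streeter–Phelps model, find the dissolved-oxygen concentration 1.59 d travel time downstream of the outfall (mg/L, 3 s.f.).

Mixed DO = (2.14×7.21 + 0.113×1.11)/(2.14+0.113) = 15.55/2.253 = 6.904 mg/L.
Mixed L₀ = (2.14×4.63 + 0.113×192)/(2.253) = 31.60/2.253 = 14.03 mg/L.
Initial deficit D₀ = C_s − DO₀ = 8.30 − 6.904 = 1.396 mg/L.
D(1.59) = [0.135×14.03/(1.04−0.135)](e^(−0.135×1.59) − e^(−1.04×1.59)) + 1.396 e^(−1.04×1.59)
= 2.093 × (0.8068 − 0.1914) + 1.396 × 0.1914 = 1.555 mg/L.
DO = 8.30 − 1.555 = 6.745 mg/L.

DO ≈ 6.75 mg/L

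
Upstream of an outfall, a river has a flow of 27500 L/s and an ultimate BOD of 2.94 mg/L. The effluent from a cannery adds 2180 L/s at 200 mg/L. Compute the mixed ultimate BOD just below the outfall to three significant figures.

Flow-weighted mixing: C = (Q_r C_r + Q_w C_w)/(Q_r + Q_w)
= (27500×2.94 + 2180×200)/(27500 + 2180) = 516800/29680 = 17.41 mg/L.

17.4 mg/L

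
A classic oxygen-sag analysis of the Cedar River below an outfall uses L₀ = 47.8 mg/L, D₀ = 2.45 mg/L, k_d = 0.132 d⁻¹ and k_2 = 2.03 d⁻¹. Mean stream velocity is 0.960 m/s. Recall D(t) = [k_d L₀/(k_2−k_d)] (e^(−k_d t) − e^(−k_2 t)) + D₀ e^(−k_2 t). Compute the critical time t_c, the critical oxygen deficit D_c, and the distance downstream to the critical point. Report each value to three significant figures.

At the critical point dD/dt = 0, so k_d L₀ e^(−k_d t) = k_2 D. Substituting D(t) from the Streeter–Phelps equation and solving for t gives
t_c = ln[(k_2/k_d)(1 − D₀(k_2−k_d)/(k_d L₀))] / (k_2−k_d).
Here k_2−k_d = 1.898 d⁻¹ and 1 − D₀(k_2−k_d)/(k_d L₀) = 1 − 2.45×1.898/(0.132×47.8) = 0.2630, so
t_c = ln(15.38 × 0.2630) / 1.898 = 1.397 / 1.898 = 0.7363 d.
L(t_c) = L₀ e^(−k_d t_c) = 47.8 × 0.9074 = 43.37 mg/L, and at the critical point k_2 D_c = k_d L, so D_c = (0.132/2.03) × 43.37 = 2.820 mg/L.
x_c = v t_c = 0.960 m/s × 0.7363 d × 86400 s/d = 61070 m ≈ 61.1 km.

t_c ≈ 0.736 d; D_c ≈ 2.82 mg/L; x_c ≈ 61.1 km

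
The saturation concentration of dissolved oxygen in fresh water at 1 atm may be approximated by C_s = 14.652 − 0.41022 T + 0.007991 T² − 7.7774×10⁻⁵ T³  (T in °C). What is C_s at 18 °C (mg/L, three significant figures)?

C_s ≈ 9.40 mg/L

C_s = 14.652 − 0.41022×18 + 0.007991×18² − 7.7774×10⁻⁵×18³ = 9.404 mg/L.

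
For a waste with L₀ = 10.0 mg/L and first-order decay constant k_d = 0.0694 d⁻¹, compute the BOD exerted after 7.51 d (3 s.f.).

y ≈ 4.06 mg/L

y_t = L₀(1 − e^(−k_d t)) = 10.0 × (1 − e^(−0.0694×7.51))
= 10.0 × (1 − 0.5938) = 10.0 × 0.4062 = 4.062 mg/L.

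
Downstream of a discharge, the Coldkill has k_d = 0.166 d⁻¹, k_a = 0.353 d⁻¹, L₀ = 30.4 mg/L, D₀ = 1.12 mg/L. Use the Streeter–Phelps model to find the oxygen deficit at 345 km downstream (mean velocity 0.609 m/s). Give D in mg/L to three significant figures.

D ≈ 6.53 mg/L

Travel time t = x/v = 345 km / (0.609 m/s) = 345000 m / 0.609 m/s = 566500 s = 6.557 d.
k_d L₀/(k_a−k_d) = 0.166×30.4/(0.353−0.166) = 5.046/0.1870 = 26.99 mg/L.
e^(−k_d t) = e^(−0.166×6.557) = 0.3367; e^(−k_a t) = e^(−0.353×6.557) = 0.09881.
D = 26.99 × (0.3367 − 0.09881) + 1.12 × 0.09881 = 6.421 + 0.1107 = 6.532 mg/L.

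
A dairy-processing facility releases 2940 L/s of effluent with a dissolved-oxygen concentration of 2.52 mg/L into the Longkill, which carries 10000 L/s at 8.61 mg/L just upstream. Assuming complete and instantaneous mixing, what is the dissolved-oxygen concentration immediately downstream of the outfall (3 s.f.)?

Flow-weighted mixing: C = (Q_r C_r + Q_w C_w)/(Q_r + Q_w)
= (10000×8.61 + 2940×2.52)/(10000 + 2940) = 93510/12940 = 7.226 mg/L.

7.23 mg/L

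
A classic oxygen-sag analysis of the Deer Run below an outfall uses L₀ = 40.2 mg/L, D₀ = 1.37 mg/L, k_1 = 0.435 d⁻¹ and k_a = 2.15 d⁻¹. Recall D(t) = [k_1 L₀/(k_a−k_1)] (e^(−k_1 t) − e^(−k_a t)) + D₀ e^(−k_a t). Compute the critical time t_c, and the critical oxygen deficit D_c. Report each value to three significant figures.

t_c ≈ 0.848 d; D_c ≈ 5.63 mg/L

t_c = [1/(k_a−k_1)] ln[(k_a/k_1)(1 − D₀(k_a−k_1)/(k_1 L₀))]
= [1/(2.15−0.435)] ln[(2.15/0.435)(1 − 1.37×1.715/(0.435×40.2))]
= (1/1.715) ln[4.943 × 0.8656] = 0.5831 × ln(4.278) = 0.5831 × 1.454 = 0.8476 d.
D_c = (k_1/k_a) L₀ e^(−k_1 t_c) = (0.435/2.15) × 40.2 × e^(−0.435×0.8476) = 0.2023 × 40.2 × 0.6916 = 5.625 mg/L.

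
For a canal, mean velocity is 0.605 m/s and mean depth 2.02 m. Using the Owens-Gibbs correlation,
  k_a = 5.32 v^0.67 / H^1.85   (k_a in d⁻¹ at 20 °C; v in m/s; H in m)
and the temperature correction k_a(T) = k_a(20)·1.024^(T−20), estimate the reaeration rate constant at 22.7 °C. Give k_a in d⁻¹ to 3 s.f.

k_a(20) = 5.32 × 0.605^0.67 / 2.02^1.85 = 5.32 × 0.7141 / 3.672 = 1.035 d⁻¹.
k_a(22.7) = 1.035 × 1.024^(22.7−20) = 1.035 × 1.066 = 1.103 d⁻¹.

k_a ≈ 1.10 d⁻¹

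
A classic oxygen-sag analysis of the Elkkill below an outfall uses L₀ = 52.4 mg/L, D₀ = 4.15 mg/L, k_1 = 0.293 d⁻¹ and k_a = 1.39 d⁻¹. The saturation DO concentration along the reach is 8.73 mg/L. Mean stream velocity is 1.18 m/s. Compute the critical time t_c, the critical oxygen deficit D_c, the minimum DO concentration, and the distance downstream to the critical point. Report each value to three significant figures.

t_c = [1/(k_a−k_1)] ln[(k_a/k_1)(1 − D₀(k_a−k_1)/(k_1 L₀))]
= [1/(1.39−0.293)] ln[(1.39/0.293)(1 − 4.15×1.097/(0.293×52.4))]
= (1/1.097) ln[4.744 × 0.7035] = 0.9116 × ln(3.337) = 0.9116 × 1.205 = 1.099 d.
D_c = (k_1/k_a) L₀ e^(−k_1 t_c) = (0.293/1.39) × 52.4 × e^(−0.293×1.099) = 0.2108 × 52.4 × 0.7248 = 8.006 mg/L.
Minimum DO = C_s − D_c = 8.73 − 8.006 = 0.7245 mg/L.
x_c = v t_c = 1.18 m/s × 1.099 d × 86400 s/d = 112000 m ≈ 112 km.

t_c ≈ 1.10 d; D_c ≈ 8.01 mg/L; min DO ≈ 0.724 mg/L; x_c ≈ 112 km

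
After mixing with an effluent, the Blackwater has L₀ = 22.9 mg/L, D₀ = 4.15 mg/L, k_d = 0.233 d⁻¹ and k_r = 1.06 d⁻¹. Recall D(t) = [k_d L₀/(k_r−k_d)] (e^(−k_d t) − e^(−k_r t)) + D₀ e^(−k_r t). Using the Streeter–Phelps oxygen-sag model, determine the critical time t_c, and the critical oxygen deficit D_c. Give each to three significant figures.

t_c ≈ 0.586 d; D_c ≈ 4.39 mg/L

At the critical point dD/dt = 0, so k_d L₀ e^(−k_d t) = k_r D. Substituting D(t) from the Streeter–Phelps equation and solving for t gives
t_c = ln[(k_r/k_d)(1 − D₀(k_r−k_d)/(k_d L₀))] / (k_r−k_d).
Here k_r−k_d = 0.8270 d⁻¹ and 1 − D₀(k_r−k_d)/(k_d L₀) = 1 − 4.15×0.8270/(0.233×22.9) = 0.3568, so
t_c = ln(4.549 × 0.3568) / 0.8270 = 0.4843 / 0.8270 = 0.5857 d.
D_c = (k_d/k_r) L₀ e^(−k_d t_c) = (0.233/1.06) × 22.9 × e^(−0.233×0.5857) = 0.2198 × 22.9 × 0.8724 = 4.392 mg/L.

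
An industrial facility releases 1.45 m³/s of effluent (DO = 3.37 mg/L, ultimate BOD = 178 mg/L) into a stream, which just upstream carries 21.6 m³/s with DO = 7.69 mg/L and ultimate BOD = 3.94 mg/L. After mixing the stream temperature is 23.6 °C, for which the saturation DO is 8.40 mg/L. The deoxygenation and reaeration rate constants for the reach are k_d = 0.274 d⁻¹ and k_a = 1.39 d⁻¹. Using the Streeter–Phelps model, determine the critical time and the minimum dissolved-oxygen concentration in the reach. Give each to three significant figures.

t_c ≈ 1.17 d; minimum DO ≈ 6.27 mg/L

Mixed DO = (21.6×7.69 + 1.45×3.37)/(21.6+1.45) = 171.0/23.05 = 7.418 mg/L.
Mixed L₀ = (21.6×3.94 + 1.45×178)/(23.05) = 343.2/23.05 = 14.89 mg/L.
Initial deficit D₀ = C_s − DO₀ = 8.40 − 7.418 = 0.9818 mg/L.
t_c = (1/1.116) ln[(1.39/0.274)(1 − 0.9818×1.116/(0.274×14.89))] = 0.8961 × ln(3.711) = 1.175 d.
D_c = (0.274/1.39) × 14.89 × e^(−0.274×1.175) = 0.1971 × 14.89 × 0.7248 = 2.127 mg/L.
Minimum DO = 8.40 − 2.127 = 6.273 mg/L.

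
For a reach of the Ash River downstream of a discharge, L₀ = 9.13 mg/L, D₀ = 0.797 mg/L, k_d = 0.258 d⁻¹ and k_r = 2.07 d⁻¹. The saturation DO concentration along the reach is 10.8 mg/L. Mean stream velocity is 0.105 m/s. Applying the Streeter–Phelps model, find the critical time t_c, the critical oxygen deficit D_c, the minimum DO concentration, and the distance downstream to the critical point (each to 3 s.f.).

With k_r/k_d = 8.023 and 1 − D₀(k_r−k_d)/(k_d L₀) = 0.3869,
t_c = ln(8.023 × 0.3869) / (2.07 − 0.258) = ln(3.104) / 1.812 = 1.133/1.812 = 0.6252 d.
L(t_c) = L₀ e^(−k_d t_c) = 9.13 × 0.8510 = 7.770 mg/L, and at the critical point k_r D_c = k_d L, so D_c = (0.258/2.07) × 7.770 = 0.9684 mg/L.
Minimum DO = C_s − D_c = 10.8 − 0.9684 = 9.832 mg/L.
x_c = v t_c = 0.105 m/s × 0.6252 d × 86400 s/d = 5671 m ≈ 5.67 km.

t_c ≈ 0.625 d; D_c ≈ 0.968 mg/L; min DO ≈ 9.83 mg/L; x_c ≈ 5.67 km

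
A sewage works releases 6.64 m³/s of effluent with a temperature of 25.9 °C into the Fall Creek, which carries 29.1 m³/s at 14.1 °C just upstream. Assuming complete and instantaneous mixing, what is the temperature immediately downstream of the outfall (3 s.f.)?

16.3 °C

Flow-weighted mixing: C = (Q_r C_r + Q_w C_w)/(Q_r + Q_w)
= (29.1×14.1 + 6.64×25.9)/(29.1 + 6.64) = 582.3/35.74 = 16.29 °C.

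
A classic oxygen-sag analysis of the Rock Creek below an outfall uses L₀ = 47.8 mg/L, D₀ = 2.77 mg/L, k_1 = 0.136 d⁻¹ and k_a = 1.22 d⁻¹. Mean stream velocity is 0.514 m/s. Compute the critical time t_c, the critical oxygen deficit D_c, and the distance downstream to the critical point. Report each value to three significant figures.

At the critical point dD/dt = 0, so k_1 L₀ e^(−k_1 t) = k_a D. Substituting D(t) from the Streeter–Phelps equation and solving for t gives
t_c = ln[(k_a/k_1)(1 − D₀(k_a−k_1)/(k_1 L₀))] / (k_a−k_1).
Here k_a−k_1 = 1.084 d⁻¹ and 1 − D₀(k_a−k_1)/(k_1 L₀) = 1 − 2.77×1.084/(0.136×47.8) = 0.5381, so
t_c = ln(8.971 × 0.5381) / 1.084 = 1.574 / 1.084 = 1.452 d.
L(t_c) = L₀ e^(−k_1 t_c) = 47.8 × 0.8208 = 39.23 mg/L, and at the critical point k_a D_c = k_1 L, so D_c = (0.136/1.22) × 39.23 = 4.374 mg/L.
x_c = v t_c = 0.514 m/s × 1.452 d × 86400 s/d = 64490 m ≈ 64.5 km.

t_c ≈ 1.45 d; D_c ≈ 4.37 mg/L; x_c ≈ 64.5 km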